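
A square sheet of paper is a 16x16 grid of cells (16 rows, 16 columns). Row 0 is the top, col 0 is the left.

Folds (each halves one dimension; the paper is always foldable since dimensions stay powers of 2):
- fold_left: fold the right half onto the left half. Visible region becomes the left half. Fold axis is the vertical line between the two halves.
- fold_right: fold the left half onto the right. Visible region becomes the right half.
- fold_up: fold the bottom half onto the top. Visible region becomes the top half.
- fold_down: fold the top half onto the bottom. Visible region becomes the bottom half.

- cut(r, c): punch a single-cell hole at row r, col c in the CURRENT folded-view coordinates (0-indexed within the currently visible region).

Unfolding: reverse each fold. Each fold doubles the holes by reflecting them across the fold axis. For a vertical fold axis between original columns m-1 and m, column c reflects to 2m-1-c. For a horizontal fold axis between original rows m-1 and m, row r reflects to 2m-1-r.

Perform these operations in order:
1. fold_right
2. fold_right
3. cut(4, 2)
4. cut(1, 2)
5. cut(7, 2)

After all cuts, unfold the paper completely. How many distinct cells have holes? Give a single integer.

Op 1 fold_right: fold axis v@8; visible region now rows[0,16) x cols[8,16) = 16x8
Op 2 fold_right: fold axis v@12; visible region now rows[0,16) x cols[12,16) = 16x4
Op 3 cut(4, 2): punch at orig (4,14); cuts so far [(4, 14)]; region rows[0,16) x cols[12,16) = 16x4
Op 4 cut(1, 2): punch at orig (1,14); cuts so far [(1, 14), (4, 14)]; region rows[0,16) x cols[12,16) = 16x4
Op 5 cut(7, 2): punch at orig (7,14); cuts so far [(1, 14), (4, 14), (7, 14)]; region rows[0,16) x cols[12,16) = 16x4
Unfold 1 (reflect across v@12): 6 holes -> [(1, 9), (1, 14), (4, 9), (4, 14), (7, 9), (7, 14)]
Unfold 2 (reflect across v@8): 12 holes -> [(1, 1), (1, 6), (1, 9), (1, 14), (4, 1), (4, 6), (4, 9), (4, 14), (7, 1), (7, 6), (7, 9), (7, 14)]

Answer: 12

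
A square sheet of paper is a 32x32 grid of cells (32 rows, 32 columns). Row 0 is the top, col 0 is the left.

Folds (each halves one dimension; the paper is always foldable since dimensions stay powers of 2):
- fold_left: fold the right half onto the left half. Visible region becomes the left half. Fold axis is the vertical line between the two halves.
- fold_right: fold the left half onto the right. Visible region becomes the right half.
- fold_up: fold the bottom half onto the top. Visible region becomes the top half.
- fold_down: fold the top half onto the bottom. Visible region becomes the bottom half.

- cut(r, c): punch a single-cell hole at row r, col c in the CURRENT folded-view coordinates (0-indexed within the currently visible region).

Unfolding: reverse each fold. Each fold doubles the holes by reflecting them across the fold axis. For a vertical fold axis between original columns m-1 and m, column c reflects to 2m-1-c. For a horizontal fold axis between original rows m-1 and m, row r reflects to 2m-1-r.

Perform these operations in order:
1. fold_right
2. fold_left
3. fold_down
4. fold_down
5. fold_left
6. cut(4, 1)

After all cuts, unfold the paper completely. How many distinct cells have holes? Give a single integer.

Op 1 fold_right: fold axis v@16; visible region now rows[0,32) x cols[16,32) = 32x16
Op 2 fold_left: fold axis v@24; visible region now rows[0,32) x cols[16,24) = 32x8
Op 3 fold_down: fold axis h@16; visible region now rows[16,32) x cols[16,24) = 16x8
Op 4 fold_down: fold axis h@24; visible region now rows[24,32) x cols[16,24) = 8x8
Op 5 fold_left: fold axis v@20; visible region now rows[24,32) x cols[16,20) = 8x4
Op 6 cut(4, 1): punch at orig (28,17); cuts so far [(28, 17)]; region rows[24,32) x cols[16,20) = 8x4
Unfold 1 (reflect across v@20): 2 holes -> [(28, 17), (28, 22)]
Unfold 2 (reflect across h@24): 4 holes -> [(19, 17), (19, 22), (28, 17), (28, 22)]
Unfold 3 (reflect across h@16): 8 holes -> [(3, 17), (3, 22), (12, 17), (12, 22), (19, 17), (19, 22), (28, 17), (28, 22)]
Unfold 4 (reflect across v@24): 16 holes -> [(3, 17), (3, 22), (3, 25), (3, 30), (12, 17), (12, 22), (12, 25), (12, 30), (19, 17), (19, 22), (19, 25), (19, 30), (28, 17), (28, 22), (28, 25), (28, 30)]
Unfold 5 (reflect across v@16): 32 holes -> [(3, 1), (3, 6), (3, 9), (3, 14), (3, 17), (3, 22), (3, 25), (3, 30), (12, 1), (12, 6), (12, 9), (12, 14), (12, 17), (12, 22), (12, 25), (12, 30), (19, 1), (19, 6), (19, 9), (19, 14), (19, 17), (19, 22), (19, 25), (19, 30), (28, 1), (28, 6), (28, 9), (28, 14), (28, 17), (28, 22), (28, 25), (28, 30)]

Answer: 32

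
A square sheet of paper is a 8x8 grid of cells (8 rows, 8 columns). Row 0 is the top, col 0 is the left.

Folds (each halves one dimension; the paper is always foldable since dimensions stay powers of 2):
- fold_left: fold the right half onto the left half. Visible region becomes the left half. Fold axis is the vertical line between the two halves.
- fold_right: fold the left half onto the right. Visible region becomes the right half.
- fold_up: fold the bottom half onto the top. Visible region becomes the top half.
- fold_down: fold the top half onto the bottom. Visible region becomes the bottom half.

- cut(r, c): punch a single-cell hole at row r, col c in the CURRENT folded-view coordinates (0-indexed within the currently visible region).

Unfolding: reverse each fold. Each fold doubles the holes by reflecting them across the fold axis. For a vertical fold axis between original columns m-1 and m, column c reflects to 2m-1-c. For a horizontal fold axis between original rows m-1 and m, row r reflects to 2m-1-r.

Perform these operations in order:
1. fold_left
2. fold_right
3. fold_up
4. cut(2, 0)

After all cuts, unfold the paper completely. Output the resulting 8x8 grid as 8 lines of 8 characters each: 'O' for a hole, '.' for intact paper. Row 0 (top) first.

Op 1 fold_left: fold axis v@4; visible region now rows[0,8) x cols[0,4) = 8x4
Op 2 fold_right: fold axis v@2; visible region now rows[0,8) x cols[2,4) = 8x2
Op 3 fold_up: fold axis h@4; visible region now rows[0,4) x cols[2,4) = 4x2
Op 4 cut(2, 0): punch at orig (2,2); cuts so far [(2, 2)]; region rows[0,4) x cols[2,4) = 4x2
Unfold 1 (reflect across h@4): 2 holes -> [(2, 2), (5, 2)]
Unfold 2 (reflect across v@2): 4 holes -> [(2, 1), (2, 2), (5, 1), (5, 2)]
Unfold 3 (reflect across v@4): 8 holes -> [(2, 1), (2, 2), (2, 5), (2, 6), (5, 1), (5, 2), (5, 5), (5, 6)]

Answer: ........
........
.OO..OO.
........
........
.OO..OO.
........
........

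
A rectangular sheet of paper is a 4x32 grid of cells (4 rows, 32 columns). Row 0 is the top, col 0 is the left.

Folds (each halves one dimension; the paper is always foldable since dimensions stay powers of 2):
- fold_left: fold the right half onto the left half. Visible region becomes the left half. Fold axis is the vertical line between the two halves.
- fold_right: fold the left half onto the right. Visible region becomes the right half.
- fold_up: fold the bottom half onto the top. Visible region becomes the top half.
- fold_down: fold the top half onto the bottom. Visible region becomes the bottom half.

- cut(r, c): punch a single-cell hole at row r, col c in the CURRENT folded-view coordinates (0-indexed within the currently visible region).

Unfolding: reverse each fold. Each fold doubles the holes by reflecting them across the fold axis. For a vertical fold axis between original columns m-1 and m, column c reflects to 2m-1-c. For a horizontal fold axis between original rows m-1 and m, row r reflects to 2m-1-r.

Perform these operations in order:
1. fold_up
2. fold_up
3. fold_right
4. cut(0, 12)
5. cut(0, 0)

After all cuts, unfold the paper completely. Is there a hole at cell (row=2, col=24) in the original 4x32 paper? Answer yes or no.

Answer: no

Derivation:
Op 1 fold_up: fold axis h@2; visible region now rows[0,2) x cols[0,32) = 2x32
Op 2 fold_up: fold axis h@1; visible region now rows[0,1) x cols[0,32) = 1x32
Op 3 fold_right: fold axis v@16; visible region now rows[0,1) x cols[16,32) = 1x16
Op 4 cut(0, 12): punch at orig (0,28); cuts so far [(0, 28)]; region rows[0,1) x cols[16,32) = 1x16
Op 5 cut(0, 0): punch at orig (0,16); cuts so far [(0, 16), (0, 28)]; region rows[0,1) x cols[16,32) = 1x16
Unfold 1 (reflect across v@16): 4 holes -> [(0, 3), (0, 15), (0, 16), (0, 28)]
Unfold 2 (reflect across h@1): 8 holes -> [(0, 3), (0, 15), (0, 16), (0, 28), (1, 3), (1, 15), (1, 16), (1, 28)]
Unfold 3 (reflect across h@2): 16 holes -> [(0, 3), (0, 15), (0, 16), (0, 28), (1, 3), (1, 15), (1, 16), (1, 28), (2, 3), (2, 15), (2, 16), (2, 28), (3, 3), (3, 15), (3, 16), (3, 28)]
Holes: [(0, 3), (0, 15), (0, 16), (0, 28), (1, 3), (1, 15), (1, 16), (1, 28), (2, 3), (2, 15), (2, 16), (2, 28), (3, 3), (3, 15), (3, 16), (3, 28)]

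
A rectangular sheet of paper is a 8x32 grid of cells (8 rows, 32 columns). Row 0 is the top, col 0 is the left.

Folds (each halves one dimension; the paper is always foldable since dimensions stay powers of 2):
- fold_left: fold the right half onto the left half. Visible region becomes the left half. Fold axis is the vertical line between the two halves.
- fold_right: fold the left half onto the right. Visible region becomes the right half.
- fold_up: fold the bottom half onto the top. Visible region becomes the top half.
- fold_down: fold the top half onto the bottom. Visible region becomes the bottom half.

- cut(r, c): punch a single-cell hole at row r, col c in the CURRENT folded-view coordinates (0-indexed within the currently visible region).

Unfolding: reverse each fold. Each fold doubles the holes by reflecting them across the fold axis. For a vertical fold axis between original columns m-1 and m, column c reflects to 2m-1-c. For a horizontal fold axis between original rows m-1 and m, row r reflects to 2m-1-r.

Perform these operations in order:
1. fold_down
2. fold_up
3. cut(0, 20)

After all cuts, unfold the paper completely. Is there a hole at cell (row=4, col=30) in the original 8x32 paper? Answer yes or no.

Answer: no

Derivation:
Op 1 fold_down: fold axis h@4; visible region now rows[4,8) x cols[0,32) = 4x32
Op 2 fold_up: fold axis h@6; visible region now rows[4,6) x cols[0,32) = 2x32
Op 3 cut(0, 20): punch at orig (4,20); cuts so far [(4, 20)]; region rows[4,6) x cols[0,32) = 2x32
Unfold 1 (reflect across h@6): 2 holes -> [(4, 20), (7, 20)]
Unfold 2 (reflect across h@4): 4 holes -> [(0, 20), (3, 20), (4, 20), (7, 20)]
Holes: [(0, 20), (3, 20), (4, 20), (7, 20)]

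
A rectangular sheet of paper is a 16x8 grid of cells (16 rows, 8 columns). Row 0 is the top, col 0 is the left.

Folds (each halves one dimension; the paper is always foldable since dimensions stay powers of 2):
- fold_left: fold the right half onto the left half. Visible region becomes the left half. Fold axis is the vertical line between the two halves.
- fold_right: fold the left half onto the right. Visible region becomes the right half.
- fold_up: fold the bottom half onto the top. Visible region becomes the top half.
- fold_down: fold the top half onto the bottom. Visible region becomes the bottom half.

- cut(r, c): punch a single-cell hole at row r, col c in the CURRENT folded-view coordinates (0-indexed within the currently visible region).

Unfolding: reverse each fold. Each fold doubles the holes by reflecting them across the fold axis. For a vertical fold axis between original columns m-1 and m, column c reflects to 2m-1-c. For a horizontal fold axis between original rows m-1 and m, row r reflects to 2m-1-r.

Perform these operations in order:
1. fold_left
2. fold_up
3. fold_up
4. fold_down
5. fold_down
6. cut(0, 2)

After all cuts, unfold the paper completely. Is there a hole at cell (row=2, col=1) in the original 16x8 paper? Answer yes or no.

Op 1 fold_left: fold axis v@4; visible region now rows[0,16) x cols[0,4) = 16x4
Op 2 fold_up: fold axis h@8; visible region now rows[0,8) x cols[0,4) = 8x4
Op 3 fold_up: fold axis h@4; visible region now rows[0,4) x cols[0,4) = 4x4
Op 4 fold_down: fold axis h@2; visible region now rows[2,4) x cols[0,4) = 2x4
Op 5 fold_down: fold axis h@3; visible region now rows[3,4) x cols[0,4) = 1x4
Op 6 cut(0, 2): punch at orig (3,2); cuts so far [(3, 2)]; region rows[3,4) x cols[0,4) = 1x4
Unfold 1 (reflect across h@3): 2 holes -> [(2, 2), (3, 2)]
Unfold 2 (reflect across h@2): 4 holes -> [(0, 2), (1, 2), (2, 2), (3, 2)]
Unfold 3 (reflect across h@4): 8 holes -> [(0, 2), (1, 2), (2, 2), (3, 2), (4, 2), (5, 2), (6, 2), (7, 2)]
Unfold 4 (reflect across h@8): 16 holes -> [(0, 2), (1, 2), (2, 2), (3, 2), (4, 2), (5, 2), (6, 2), (7, 2), (8, 2), (9, 2), (10, 2), (11, 2), (12, 2), (13, 2), (14, 2), (15, 2)]
Unfold 5 (reflect across v@4): 32 holes -> [(0, 2), (0, 5), (1, 2), (1, 5), (2, 2), (2, 5), (3, 2), (3, 5), (4, 2), (4, 5), (5, 2), (5, 5), (6, 2), (6, 5), (7, 2), (7, 5), (8, 2), (8, 5), (9, 2), (9, 5), (10, 2), (10, 5), (11, 2), (11, 5), (12, 2), (12, 5), (13, 2), (13, 5), (14, 2), (14, 5), (15, 2), (15, 5)]
Holes: [(0, 2), (0, 5), (1, 2), (1, 5), (2, 2), (2, 5), (3, 2), (3, 5), (4, 2), (4, 5), (5, 2), (5, 5), (6, 2), (6, 5), (7, 2), (7, 5), (8, 2), (8, 5), (9, 2), (9, 5), (10, 2), (10, 5), (11, 2), (11, 5), (12, 2), (12, 5), (13, 2), (13, 5), (14, 2), (14, 5), (15, 2), (15, 5)]

Answer: no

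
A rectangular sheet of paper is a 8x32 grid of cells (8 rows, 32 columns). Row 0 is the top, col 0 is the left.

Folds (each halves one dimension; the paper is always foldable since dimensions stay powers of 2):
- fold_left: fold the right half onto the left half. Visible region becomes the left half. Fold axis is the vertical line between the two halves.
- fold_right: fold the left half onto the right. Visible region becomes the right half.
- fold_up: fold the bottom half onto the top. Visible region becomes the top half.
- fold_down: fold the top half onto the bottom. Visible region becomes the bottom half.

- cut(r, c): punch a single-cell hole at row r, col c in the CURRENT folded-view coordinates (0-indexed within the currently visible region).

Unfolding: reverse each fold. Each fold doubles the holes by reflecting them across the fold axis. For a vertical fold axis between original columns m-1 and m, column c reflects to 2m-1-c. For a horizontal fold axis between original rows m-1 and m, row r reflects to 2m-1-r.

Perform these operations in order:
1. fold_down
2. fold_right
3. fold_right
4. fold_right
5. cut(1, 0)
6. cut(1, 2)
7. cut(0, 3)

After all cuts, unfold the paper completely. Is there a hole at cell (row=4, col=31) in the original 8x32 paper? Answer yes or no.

Answer: yes

Derivation:
Op 1 fold_down: fold axis h@4; visible region now rows[4,8) x cols[0,32) = 4x32
Op 2 fold_right: fold axis v@16; visible region now rows[4,8) x cols[16,32) = 4x16
Op 3 fold_right: fold axis v@24; visible region now rows[4,8) x cols[24,32) = 4x8
Op 4 fold_right: fold axis v@28; visible region now rows[4,8) x cols[28,32) = 4x4
Op 5 cut(1, 0): punch at orig (5,28); cuts so far [(5, 28)]; region rows[4,8) x cols[28,32) = 4x4
Op 6 cut(1, 2): punch at orig (5,30); cuts so far [(5, 28), (5, 30)]; region rows[4,8) x cols[28,32) = 4x4
Op 7 cut(0, 3): punch at orig (4,31); cuts so far [(4, 31), (5, 28), (5, 30)]; region rows[4,8) x cols[28,32) = 4x4
Unfold 1 (reflect across v@28): 6 holes -> [(4, 24), (4, 31), (5, 25), (5, 27), (5, 28), (5, 30)]
Unfold 2 (reflect across v@24): 12 holes -> [(4, 16), (4, 23), (4, 24), (4, 31), (5, 17), (5, 19), (5, 20), (5, 22), (5, 25), (5, 27), (5, 28), (5, 30)]
Unfold 3 (reflect across v@16): 24 holes -> [(4, 0), (4, 7), (4, 8), (4, 15), (4, 16), (4, 23), (4, 24), (4, 31), (5, 1), (5, 3), (5, 4), (5, 6), (5, 9), (5, 11), (5, 12), (5, 14), (5, 17), (5, 19), (5, 20), (5, 22), (5, 25), (5, 27), (5, 28), (5, 30)]
Unfold 4 (reflect across h@4): 48 holes -> [(2, 1), (2, 3), (2, 4), (2, 6), (2, 9), (2, 11), (2, 12), (2, 14), (2, 17), (2, 19), (2, 20), (2, 22), (2, 25), (2, 27), (2, 28), (2, 30), (3, 0), (3, 7), (3, 8), (3, 15), (3, 16), (3, 23), (3, 24), (3, 31), (4, 0), (4, 7), (4, 8), (4, 15), (4, 16), (4, 23), (4, 24), (4, 31), (5, 1), (5, 3), (5, 4), (5, 6), (5, 9), (5, 11), (5, 12), (5, 14), (5, 17), (5, 19), (5, 20), (5, 22), (5, 25), (5, 27), (5, 28), (5, 30)]
Holes: [(2, 1), (2, 3), (2, 4), (2, 6), (2, 9), (2, 11), (2, 12), (2, 14), (2, 17), (2, 19), (2, 20), (2, 22), (2, 25), (2, 27), (2, 28), (2, 30), (3, 0), (3, 7), (3, 8), (3, 15), (3, 16), (3, 23), (3, 24), (3, 31), (4, 0), (4, 7), (4, 8), (4, 15), (4, 16), (4, 23), (4, 24), (4, 31), (5, 1), (5, 3), (5, 4), (5, 6), (5, 9), (5, 11), (5, 12), (5, 14), (5, 17), (5, 19), (5, 20), (5, 22), (5, 25), (5, 27), (5, 28), (5, 30)]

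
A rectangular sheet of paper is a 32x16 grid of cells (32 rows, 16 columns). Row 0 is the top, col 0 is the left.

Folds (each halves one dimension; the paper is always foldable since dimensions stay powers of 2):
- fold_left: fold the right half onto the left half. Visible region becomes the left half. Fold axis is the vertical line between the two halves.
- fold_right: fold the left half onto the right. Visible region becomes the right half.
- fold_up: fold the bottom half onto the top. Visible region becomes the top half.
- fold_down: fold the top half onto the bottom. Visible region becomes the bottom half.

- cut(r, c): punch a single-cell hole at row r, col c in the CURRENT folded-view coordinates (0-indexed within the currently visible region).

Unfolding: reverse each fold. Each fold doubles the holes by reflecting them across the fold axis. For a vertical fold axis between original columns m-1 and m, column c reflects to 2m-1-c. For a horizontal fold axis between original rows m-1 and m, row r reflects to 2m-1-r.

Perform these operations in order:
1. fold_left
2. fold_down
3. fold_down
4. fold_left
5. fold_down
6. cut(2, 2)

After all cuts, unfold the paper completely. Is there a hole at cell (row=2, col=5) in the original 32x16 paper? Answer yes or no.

Op 1 fold_left: fold axis v@8; visible region now rows[0,32) x cols[0,8) = 32x8
Op 2 fold_down: fold axis h@16; visible region now rows[16,32) x cols[0,8) = 16x8
Op 3 fold_down: fold axis h@24; visible region now rows[24,32) x cols[0,8) = 8x8
Op 4 fold_left: fold axis v@4; visible region now rows[24,32) x cols[0,4) = 8x4
Op 5 fold_down: fold axis h@28; visible region now rows[28,32) x cols[0,4) = 4x4
Op 6 cut(2, 2): punch at orig (30,2); cuts so far [(30, 2)]; region rows[28,32) x cols[0,4) = 4x4
Unfold 1 (reflect across h@28): 2 holes -> [(25, 2), (30, 2)]
Unfold 2 (reflect across v@4): 4 holes -> [(25, 2), (25, 5), (30, 2), (30, 5)]
Unfold 3 (reflect across h@24): 8 holes -> [(17, 2), (17, 5), (22, 2), (22, 5), (25, 2), (25, 5), (30, 2), (30, 5)]
Unfold 4 (reflect across h@16): 16 holes -> [(1, 2), (1, 5), (6, 2), (6, 5), (9, 2), (9, 5), (14, 2), (14, 5), (17, 2), (17, 5), (22, 2), (22, 5), (25, 2), (25, 5), (30, 2), (30, 5)]
Unfold 5 (reflect across v@8): 32 holes -> [(1, 2), (1, 5), (1, 10), (1, 13), (6, 2), (6, 5), (6, 10), (6, 13), (9, 2), (9, 5), (9, 10), (9, 13), (14, 2), (14, 5), (14, 10), (14, 13), (17, 2), (17, 5), (17, 10), (17, 13), (22, 2), (22, 5), (22, 10), (22, 13), (25, 2), (25, 5), (25, 10), (25, 13), (30, 2), (30, 5), (30, 10), (30, 13)]
Holes: [(1, 2), (1, 5), (1, 10), (1, 13), (6, 2), (6, 5), (6, 10), (6, 13), (9, 2), (9, 5), (9, 10), (9, 13), (14, 2), (14, 5), (14, 10), (14, 13), (17, 2), (17, 5), (17, 10), (17, 13), (22, 2), (22, 5), (22, 10), (22, 13), (25, 2), (25, 5), (25, 10), (25, 13), (30, 2), (30, 5), (30, 10), (30, 13)]

Answer: no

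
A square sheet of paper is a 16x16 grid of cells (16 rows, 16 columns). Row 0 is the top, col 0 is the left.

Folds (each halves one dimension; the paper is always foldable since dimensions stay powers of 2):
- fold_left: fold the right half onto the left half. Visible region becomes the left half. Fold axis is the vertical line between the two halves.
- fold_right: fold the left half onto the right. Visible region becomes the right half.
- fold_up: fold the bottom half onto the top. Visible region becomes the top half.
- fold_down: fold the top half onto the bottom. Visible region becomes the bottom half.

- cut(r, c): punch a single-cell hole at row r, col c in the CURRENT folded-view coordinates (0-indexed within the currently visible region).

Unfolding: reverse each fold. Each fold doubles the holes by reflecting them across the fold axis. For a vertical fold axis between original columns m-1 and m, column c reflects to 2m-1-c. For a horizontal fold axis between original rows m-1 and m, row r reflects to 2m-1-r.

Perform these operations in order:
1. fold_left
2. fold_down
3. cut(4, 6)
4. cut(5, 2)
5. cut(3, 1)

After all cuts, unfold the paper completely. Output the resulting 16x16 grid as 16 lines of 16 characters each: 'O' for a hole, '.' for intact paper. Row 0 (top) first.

Answer: ................
................
..O..........O..
......O..O......
.O............O.
................
................
................
................
................
................
.O............O.
......O..O......
..O..........O..
................
................

Derivation:
Op 1 fold_left: fold axis v@8; visible region now rows[0,16) x cols[0,8) = 16x8
Op 2 fold_down: fold axis h@8; visible region now rows[8,16) x cols[0,8) = 8x8
Op 3 cut(4, 6): punch at orig (12,6); cuts so far [(12, 6)]; region rows[8,16) x cols[0,8) = 8x8
Op 4 cut(5, 2): punch at orig (13,2); cuts so far [(12, 6), (13, 2)]; region rows[8,16) x cols[0,8) = 8x8
Op 5 cut(3, 1): punch at orig (11,1); cuts so far [(11, 1), (12, 6), (13, 2)]; region rows[8,16) x cols[0,8) = 8x8
Unfold 1 (reflect across h@8): 6 holes -> [(2, 2), (3, 6), (4, 1), (11, 1), (12, 6), (13, 2)]
Unfold 2 (reflect across v@8): 12 holes -> [(2, 2), (2, 13), (3, 6), (3, 9), (4, 1), (4, 14), (11, 1), (11, 14), (12, 6), (12, 9), (13, 2), (13, 13)]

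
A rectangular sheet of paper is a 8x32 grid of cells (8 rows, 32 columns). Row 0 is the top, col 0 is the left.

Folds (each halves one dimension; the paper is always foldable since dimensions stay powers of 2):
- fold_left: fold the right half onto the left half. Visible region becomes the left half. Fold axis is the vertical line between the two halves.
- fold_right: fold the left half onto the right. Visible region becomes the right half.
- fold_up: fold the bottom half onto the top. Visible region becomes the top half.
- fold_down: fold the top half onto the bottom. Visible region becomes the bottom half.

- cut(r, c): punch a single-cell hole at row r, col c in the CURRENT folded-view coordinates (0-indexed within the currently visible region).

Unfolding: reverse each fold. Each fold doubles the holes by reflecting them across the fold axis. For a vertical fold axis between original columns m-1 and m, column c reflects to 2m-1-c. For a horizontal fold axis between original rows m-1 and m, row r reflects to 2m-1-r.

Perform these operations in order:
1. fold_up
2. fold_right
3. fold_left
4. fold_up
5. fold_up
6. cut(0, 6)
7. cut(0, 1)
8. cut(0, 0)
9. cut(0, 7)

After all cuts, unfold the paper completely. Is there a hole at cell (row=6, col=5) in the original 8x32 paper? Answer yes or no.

Answer: no

Derivation:
Op 1 fold_up: fold axis h@4; visible region now rows[0,4) x cols[0,32) = 4x32
Op 2 fold_right: fold axis v@16; visible region now rows[0,4) x cols[16,32) = 4x16
Op 3 fold_left: fold axis v@24; visible region now rows[0,4) x cols[16,24) = 4x8
Op 4 fold_up: fold axis h@2; visible region now rows[0,2) x cols[16,24) = 2x8
Op 5 fold_up: fold axis h@1; visible region now rows[0,1) x cols[16,24) = 1x8
Op 6 cut(0, 6): punch at orig (0,22); cuts so far [(0, 22)]; region rows[0,1) x cols[16,24) = 1x8
Op 7 cut(0, 1): punch at orig (0,17); cuts so far [(0, 17), (0, 22)]; region rows[0,1) x cols[16,24) = 1x8
Op 8 cut(0, 0): punch at orig (0,16); cuts so far [(0, 16), (0, 17), (0, 22)]; region rows[0,1) x cols[16,24) = 1x8
Op 9 cut(0, 7): punch at orig (0,23); cuts so far [(0, 16), (0, 17), (0, 22), (0, 23)]; region rows[0,1) x cols[16,24) = 1x8
Unfold 1 (reflect across h@1): 8 holes -> [(0, 16), (0, 17), (0, 22), (0, 23), (1, 16), (1, 17), (1, 22), (1, 23)]
Unfold 2 (reflect across h@2): 16 holes -> [(0, 16), (0, 17), (0, 22), (0, 23), (1, 16), (1, 17), (1, 22), (1, 23), (2, 16), (2, 17), (2, 22), (2, 23), (3, 16), (3, 17), (3, 22), (3, 23)]
Unfold 3 (reflect across v@24): 32 holes -> [(0, 16), (0, 17), (0, 22), (0, 23), (0, 24), (0, 25), (0, 30), (0, 31), (1, 16), (1, 17), (1, 22), (1, 23), (1, 24), (1, 25), (1, 30), (1, 31), (2, 16), (2, 17), (2, 22), (2, 23), (2, 24), (2, 25), (2, 30), (2, 31), (3, 16), (3, 17), (3, 22), (3, 23), (3, 24), (3, 25), (3, 30), (3, 31)]
Unfold 4 (reflect across v@16): 64 holes -> [(0, 0), (0, 1), (0, 6), (0, 7), (0, 8), (0, 9), (0, 14), (0, 15), (0, 16), (0, 17), (0, 22), (0, 23), (0, 24), (0, 25), (0, 30), (0, 31), (1, 0), (1, 1), (1, 6), (1, 7), (1, 8), (1, 9), (1, 14), (1, 15), (1, 16), (1, 17), (1, 22), (1, 23), (1, 24), (1, 25), (1, 30), (1, 31), (2, 0), (2, 1), (2, 6), (2, 7), (2, 8), (2, 9), (2, 14), (2, 15), (2, 16), (2, 17), (2, 22), (2, 23), (2, 24), (2, 25), (2, 30), (2, 31), (3, 0), (3, 1), (3, 6), (3, 7), (3, 8), (3, 9), (3, 14), (3, 15), (3, 16), (3, 17), (3, 22), (3, 23), (3, 24), (3, 25), (3, 30), (3, 31)]
Unfold 5 (reflect across h@4): 128 holes -> [(0, 0), (0, 1), (0, 6), (0, 7), (0, 8), (0, 9), (0, 14), (0, 15), (0, 16), (0, 17), (0, 22), (0, 23), (0, 24), (0, 25), (0, 30), (0, 31), (1, 0), (1, 1), (1, 6), (1, 7), (1, 8), (1, 9), (1, 14), (1, 15), (1, 16), (1, 17), (1, 22), (1, 23), (1, 24), (1, 25), (1, 30), (1, 31), (2, 0), (2, 1), (2, 6), (2, 7), (2, 8), (2, 9), (2, 14), (2, 15), (2, 16), (2, 17), (2, 22), (2, 23), (2, 24), (2, 25), (2, 30), (2, 31), (3, 0), (3, 1), (3, 6), (3, 7), (3, 8), (3, 9), (3, 14), (3, 15), (3, 16), (3, 17), (3, 22), (3, 23), (3, 24), (3, 25), (3, 30), (3, 31), (4, 0), (4, 1), (4, 6), (4, 7), (4, 8), (4, 9), (4, 14), (4, 15), (4, 16), (4, 17), (4, 22), (4, 23), (4, 24), (4, 25), (4, 30), (4, 31), (5, 0), (5, 1), (5, 6), (5, 7), (5, 8), (5, 9), (5, 14), (5, 15), (5, 16), (5, 17), (5, 22), (5, 23), (5, 24), (5, 25), (5, 30), (5, 31), (6, 0), (6, 1), (6, 6), (6, 7), (6, 8), (6, 9), (6, 14), (6, 15), (6, 16), (6, 17), (6, 22), (6, 23), (6, 24), (6, 25), (6, 30), (6, 31), (7, 0), (7, 1), (7, 6), (7, 7), (7, 8), (7, 9), (7, 14), (7, 15), (7, 16), (7, 17), (7, 22), (7, 23), (7, 24), (7, 25), (7, 30), (7, 31)]
Holes: [(0, 0), (0, 1), (0, 6), (0, 7), (0, 8), (0, 9), (0, 14), (0, 15), (0, 16), (0, 17), (0, 22), (0, 23), (0, 24), (0, 25), (0, 30), (0, 31), (1, 0), (1, 1), (1, 6), (1, 7), (1, 8), (1, 9), (1, 14), (1, 15), (1, 16), (1, 17), (1, 22), (1, 23), (1, 24), (1, 25), (1, 30), (1, 31), (2, 0), (2, 1), (2, 6), (2, 7), (2, 8), (2, 9), (2, 14), (2, 15), (2, 16), (2, 17), (2, 22), (2, 23), (2, 24), (2, 25), (2, 30), (2, 31), (3, 0), (3, 1), (3, 6), (3, 7), (3, 8), (3, 9), (3, 14), (3, 15), (3, 16), (3, 17), (3, 22), (3, 23), (3, 24), (3, 25), (3, 30), (3, 31), (4, 0), (4, 1), (4, 6), (4, 7), (4, 8), (4, 9), (4, 14), (4, 15), (4, 16), (4, 17), (4, 22), (4, 23), (4, 24), (4, 25), (4, 30), (4, 31), (5, 0), (5, 1), (5, 6), (5, 7), (5, 8), (5, 9), (5, 14), (5, 15), (5, 16), (5, 17), (5, 22), (5, 23), (5, 24), (5, 25), (5, 30), (5, 31), (6, 0), (6, 1), (6, 6), (6, 7), (6, 8), (6, 9), (6, 14), (6, 15), (6, 16), (6, 17), (6, 22), (6, 23), (6, 24), (6, 25), (6, 30), (6, 31), (7, 0), (7, 1), (7, 6), (7, 7), (7, 8), (7, 9), (7, 14), (7, 15), (7, 16), (7, 17), (7, 22), (7, 23), (7, 24), (7, 25), (7, 30), (7, 31)]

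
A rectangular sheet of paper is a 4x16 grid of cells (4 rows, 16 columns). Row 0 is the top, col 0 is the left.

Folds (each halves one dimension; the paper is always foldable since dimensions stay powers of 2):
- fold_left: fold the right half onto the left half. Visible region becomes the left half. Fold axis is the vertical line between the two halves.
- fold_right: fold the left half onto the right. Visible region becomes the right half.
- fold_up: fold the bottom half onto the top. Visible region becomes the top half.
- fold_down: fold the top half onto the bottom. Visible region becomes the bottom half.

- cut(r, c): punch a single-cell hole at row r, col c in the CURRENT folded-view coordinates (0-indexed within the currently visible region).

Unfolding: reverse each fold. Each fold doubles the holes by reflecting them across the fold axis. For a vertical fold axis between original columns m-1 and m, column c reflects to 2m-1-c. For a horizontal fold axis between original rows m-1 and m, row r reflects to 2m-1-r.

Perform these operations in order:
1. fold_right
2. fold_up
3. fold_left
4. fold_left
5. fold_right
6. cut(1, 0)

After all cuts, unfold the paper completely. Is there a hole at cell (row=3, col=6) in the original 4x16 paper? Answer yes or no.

Op 1 fold_right: fold axis v@8; visible region now rows[0,4) x cols[8,16) = 4x8
Op 2 fold_up: fold axis h@2; visible region now rows[0,2) x cols[8,16) = 2x8
Op 3 fold_left: fold axis v@12; visible region now rows[0,2) x cols[8,12) = 2x4
Op 4 fold_left: fold axis v@10; visible region now rows[0,2) x cols[8,10) = 2x2
Op 5 fold_right: fold axis v@9; visible region now rows[0,2) x cols[9,10) = 2x1
Op 6 cut(1, 0): punch at orig (1,9); cuts so far [(1, 9)]; region rows[0,2) x cols[9,10) = 2x1
Unfold 1 (reflect across v@9): 2 holes -> [(1, 8), (1, 9)]
Unfold 2 (reflect across v@10): 4 holes -> [(1, 8), (1, 9), (1, 10), (1, 11)]
Unfold 3 (reflect across v@12): 8 holes -> [(1, 8), (1, 9), (1, 10), (1, 11), (1, 12), (1, 13), (1, 14), (1, 15)]
Unfold 4 (reflect across h@2): 16 holes -> [(1, 8), (1, 9), (1, 10), (1, 11), (1, 12), (1, 13), (1, 14), (1, 15), (2, 8), (2, 9), (2, 10), (2, 11), (2, 12), (2, 13), (2, 14), (2, 15)]
Unfold 5 (reflect across v@8): 32 holes -> [(1, 0), (1, 1), (1, 2), (1, 3), (1, 4), (1, 5), (1, 6), (1, 7), (1, 8), (1, 9), (1, 10), (1, 11), (1, 12), (1, 13), (1, 14), (1, 15), (2, 0), (2, 1), (2, 2), (2, 3), (2, 4), (2, 5), (2, 6), (2, 7), (2, 8), (2, 9), (2, 10), (2, 11), (2, 12), (2, 13), (2, 14), (2, 15)]
Holes: [(1, 0), (1, 1), (1, 2), (1, 3), (1, 4), (1, 5), (1, 6), (1, 7), (1, 8), (1, 9), (1, 10), (1, 11), (1, 12), (1, 13), (1, 14), (1, 15), (2, 0), (2, 1), (2, 2), (2, 3), (2, 4), (2, 5), (2, 6), (2, 7), (2, 8), (2, 9), (2, 10), (2, 11), (2, 12), (2, 13), (2, 14), (2, 15)]

Answer: no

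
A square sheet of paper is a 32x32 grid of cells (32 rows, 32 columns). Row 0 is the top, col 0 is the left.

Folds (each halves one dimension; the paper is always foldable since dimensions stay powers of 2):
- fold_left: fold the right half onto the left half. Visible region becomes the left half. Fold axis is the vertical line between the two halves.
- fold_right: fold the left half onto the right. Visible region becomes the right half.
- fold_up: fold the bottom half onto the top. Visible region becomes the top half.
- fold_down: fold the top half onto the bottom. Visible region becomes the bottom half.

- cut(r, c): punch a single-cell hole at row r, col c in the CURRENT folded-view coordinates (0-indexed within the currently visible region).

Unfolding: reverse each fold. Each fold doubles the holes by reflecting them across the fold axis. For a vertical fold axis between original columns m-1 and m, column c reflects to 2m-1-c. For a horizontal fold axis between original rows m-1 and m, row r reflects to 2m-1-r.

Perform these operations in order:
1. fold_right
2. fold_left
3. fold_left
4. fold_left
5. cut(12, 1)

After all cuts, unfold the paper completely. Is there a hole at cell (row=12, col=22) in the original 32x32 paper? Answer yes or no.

Answer: yes

Derivation:
Op 1 fold_right: fold axis v@16; visible region now rows[0,32) x cols[16,32) = 32x16
Op 2 fold_left: fold axis v@24; visible region now rows[0,32) x cols[16,24) = 32x8
Op 3 fold_left: fold axis v@20; visible region now rows[0,32) x cols[16,20) = 32x4
Op 4 fold_left: fold axis v@18; visible region now rows[0,32) x cols[16,18) = 32x2
Op 5 cut(12, 1): punch at orig (12,17); cuts so far [(12, 17)]; region rows[0,32) x cols[16,18) = 32x2
Unfold 1 (reflect across v@18): 2 holes -> [(12, 17), (12, 18)]
Unfold 2 (reflect across v@20): 4 holes -> [(12, 17), (12, 18), (12, 21), (12, 22)]
Unfold 3 (reflect across v@24): 8 holes -> [(12, 17), (12, 18), (12, 21), (12, 22), (12, 25), (12, 26), (12, 29), (12, 30)]
Unfold 4 (reflect across v@16): 16 holes -> [(12, 1), (12, 2), (12, 5), (12, 6), (12, 9), (12, 10), (12, 13), (12, 14), (12, 17), (12, 18), (12, 21), (12, 22), (12, 25), (12, 26), (12, 29), (12, 30)]
Holes: [(12, 1), (12, 2), (12, 5), (12, 6), (12, 9), (12, 10), (12, 13), (12, 14), (12, 17), (12, 18), (12, 21), (12, 22), (12, 25), (12, 26), (12, 29), (12, 30)]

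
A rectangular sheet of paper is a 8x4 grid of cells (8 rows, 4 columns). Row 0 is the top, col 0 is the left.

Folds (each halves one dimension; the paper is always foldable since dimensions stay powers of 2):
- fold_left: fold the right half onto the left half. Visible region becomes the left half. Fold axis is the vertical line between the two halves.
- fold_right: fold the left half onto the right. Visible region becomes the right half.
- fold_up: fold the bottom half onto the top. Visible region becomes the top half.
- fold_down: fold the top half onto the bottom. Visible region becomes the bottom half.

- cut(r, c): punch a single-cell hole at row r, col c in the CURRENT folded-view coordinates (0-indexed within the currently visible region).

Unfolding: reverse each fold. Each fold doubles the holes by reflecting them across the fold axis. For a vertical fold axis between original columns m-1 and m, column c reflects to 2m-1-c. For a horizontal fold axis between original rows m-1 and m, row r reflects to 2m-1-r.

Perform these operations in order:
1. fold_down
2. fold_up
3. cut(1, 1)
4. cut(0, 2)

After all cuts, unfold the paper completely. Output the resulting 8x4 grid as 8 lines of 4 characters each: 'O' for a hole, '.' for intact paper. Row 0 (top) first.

Answer: ..O.
.O..
.O..
..O.
..O.
.O..
.O..
..O.

Derivation:
Op 1 fold_down: fold axis h@4; visible region now rows[4,8) x cols[0,4) = 4x4
Op 2 fold_up: fold axis h@6; visible region now rows[4,6) x cols[0,4) = 2x4
Op 3 cut(1, 1): punch at orig (5,1); cuts so far [(5, 1)]; region rows[4,6) x cols[0,4) = 2x4
Op 4 cut(0, 2): punch at orig (4,2); cuts so far [(4, 2), (5, 1)]; region rows[4,6) x cols[0,4) = 2x4
Unfold 1 (reflect across h@6): 4 holes -> [(4, 2), (5, 1), (6, 1), (7, 2)]
Unfold 2 (reflect across h@4): 8 holes -> [(0, 2), (1, 1), (2, 1), (3, 2), (4, 2), (5, 1), (6, 1), (7, 2)]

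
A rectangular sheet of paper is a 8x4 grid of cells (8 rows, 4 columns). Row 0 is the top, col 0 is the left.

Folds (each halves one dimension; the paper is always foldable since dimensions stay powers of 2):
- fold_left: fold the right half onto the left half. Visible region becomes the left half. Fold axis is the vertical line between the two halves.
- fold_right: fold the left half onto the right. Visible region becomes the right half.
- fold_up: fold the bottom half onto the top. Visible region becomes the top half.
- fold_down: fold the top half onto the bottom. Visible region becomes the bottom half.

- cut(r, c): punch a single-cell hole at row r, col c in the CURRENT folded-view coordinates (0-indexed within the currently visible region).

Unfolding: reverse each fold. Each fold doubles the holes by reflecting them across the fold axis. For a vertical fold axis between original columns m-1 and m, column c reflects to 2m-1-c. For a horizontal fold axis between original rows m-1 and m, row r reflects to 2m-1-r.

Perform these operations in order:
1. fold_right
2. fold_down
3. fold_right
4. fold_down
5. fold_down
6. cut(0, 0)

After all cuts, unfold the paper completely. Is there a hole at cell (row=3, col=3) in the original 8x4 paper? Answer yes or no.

Op 1 fold_right: fold axis v@2; visible region now rows[0,8) x cols[2,4) = 8x2
Op 2 fold_down: fold axis h@4; visible region now rows[4,8) x cols[2,4) = 4x2
Op 3 fold_right: fold axis v@3; visible region now rows[4,8) x cols[3,4) = 4x1
Op 4 fold_down: fold axis h@6; visible region now rows[6,8) x cols[3,4) = 2x1
Op 5 fold_down: fold axis h@7; visible region now rows[7,8) x cols[3,4) = 1x1
Op 6 cut(0, 0): punch at orig (7,3); cuts so far [(7, 3)]; region rows[7,8) x cols[3,4) = 1x1
Unfold 1 (reflect across h@7): 2 holes -> [(6, 3), (7, 3)]
Unfold 2 (reflect across h@6): 4 holes -> [(4, 3), (5, 3), (6, 3), (7, 3)]
Unfold 3 (reflect across v@3): 8 holes -> [(4, 2), (4, 3), (5, 2), (5, 3), (6, 2), (6, 3), (7, 2), (7, 3)]
Unfold 4 (reflect across h@4): 16 holes -> [(0, 2), (0, 3), (1, 2), (1, 3), (2, 2), (2, 3), (3, 2), (3, 3), (4, 2), (4, 3), (5, 2), (5, 3), (6, 2), (6, 3), (7, 2), (7, 3)]
Unfold 5 (reflect across v@2): 32 holes -> [(0, 0), (0, 1), (0, 2), (0, 3), (1, 0), (1, 1), (1, 2), (1, 3), (2, 0), (2, 1), (2, 2), (2, 3), (3, 0), (3, 1), (3, 2), (3, 3), (4, 0), (4, 1), (4, 2), (4, 3), (5, 0), (5, 1), (5, 2), (5, 3), (6, 0), (6, 1), (6, 2), (6, 3), (7, 0), (7, 1), (7, 2), (7, 3)]
Holes: [(0, 0), (0, 1), (0, 2), (0, 3), (1, 0), (1, 1), (1, 2), (1, 3), (2, 0), (2, 1), (2, 2), (2, 3), (3, 0), (3, 1), (3, 2), (3, 3), (4, 0), (4, 1), (4, 2), (4, 3), (5, 0), (5, 1), (5, 2), (5, 3), (6, 0), (6, 1), (6, 2), (6, 3), (7, 0), (7, 1), (7, 2), (7, 3)]

Answer: yes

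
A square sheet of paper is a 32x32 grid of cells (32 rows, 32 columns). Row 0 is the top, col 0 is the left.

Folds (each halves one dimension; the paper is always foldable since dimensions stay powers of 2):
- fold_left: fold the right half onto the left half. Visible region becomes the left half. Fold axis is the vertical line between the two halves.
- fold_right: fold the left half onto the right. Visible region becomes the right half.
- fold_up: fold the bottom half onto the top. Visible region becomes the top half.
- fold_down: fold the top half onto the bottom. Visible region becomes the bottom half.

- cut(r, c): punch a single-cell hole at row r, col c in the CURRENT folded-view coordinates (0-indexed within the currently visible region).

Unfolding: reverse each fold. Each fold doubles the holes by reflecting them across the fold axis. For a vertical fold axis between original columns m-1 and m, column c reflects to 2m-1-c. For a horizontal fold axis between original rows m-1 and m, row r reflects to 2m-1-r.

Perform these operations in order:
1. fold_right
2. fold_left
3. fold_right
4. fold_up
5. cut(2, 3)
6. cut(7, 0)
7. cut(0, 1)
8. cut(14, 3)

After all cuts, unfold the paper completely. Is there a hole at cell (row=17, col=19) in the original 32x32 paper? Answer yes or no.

Op 1 fold_right: fold axis v@16; visible region now rows[0,32) x cols[16,32) = 32x16
Op 2 fold_left: fold axis v@24; visible region now rows[0,32) x cols[16,24) = 32x8
Op 3 fold_right: fold axis v@20; visible region now rows[0,32) x cols[20,24) = 32x4
Op 4 fold_up: fold axis h@16; visible region now rows[0,16) x cols[20,24) = 16x4
Op 5 cut(2, 3): punch at orig (2,23); cuts so far [(2, 23)]; region rows[0,16) x cols[20,24) = 16x4
Op 6 cut(7, 0): punch at orig (7,20); cuts so far [(2, 23), (7, 20)]; region rows[0,16) x cols[20,24) = 16x4
Op 7 cut(0, 1): punch at orig (0,21); cuts so far [(0, 21), (2, 23), (7, 20)]; region rows[0,16) x cols[20,24) = 16x4
Op 8 cut(14, 3): punch at orig (14,23); cuts so far [(0, 21), (2, 23), (7, 20), (14, 23)]; region rows[0,16) x cols[20,24) = 16x4
Unfold 1 (reflect across h@16): 8 holes -> [(0, 21), (2, 23), (7, 20), (14, 23), (17, 23), (24, 20), (29, 23), (31, 21)]
Unfold 2 (reflect across v@20): 16 holes -> [(0, 18), (0, 21), (2, 16), (2, 23), (7, 19), (7, 20), (14, 16), (14, 23), (17, 16), (17, 23), (24, 19), (24, 20), (29, 16), (29, 23), (31, 18), (31, 21)]
Unfold 3 (reflect across v@24): 32 holes -> [(0, 18), (0, 21), (0, 26), (0, 29), (2, 16), (2, 23), (2, 24), (2, 31), (7, 19), (7, 20), (7, 27), (7, 28), (14, 16), (14, 23), (14, 24), (14, 31), (17, 16), (17, 23), (17, 24), (17, 31), (24, 19), (24, 20), (24, 27), (24, 28), (29, 16), (29, 23), (29, 24), (29, 31), (31, 18), (31, 21), (31, 26), (31, 29)]
Unfold 4 (reflect across v@16): 64 holes -> [(0, 2), (0, 5), (0, 10), (0, 13), (0, 18), (0, 21), (0, 26), (0, 29), (2, 0), (2, 7), (2, 8), (2, 15), (2, 16), (2, 23), (2, 24), (2, 31), (7, 3), (7, 4), (7, 11), (7, 12), (7, 19), (7, 20), (7, 27), (7, 28), (14, 0), (14, 7), (14, 8), (14, 15), (14, 16), (14, 23), (14, 24), (14, 31), (17, 0), (17, 7), (17, 8), (17, 15), (17, 16), (17, 23), (17, 24), (17, 31), (24, 3), (24, 4), (24, 11), (24, 12), (24, 19), (24, 20), (24, 27), (24, 28), (29, 0), (29, 7), (29, 8), (29, 15), (29, 16), (29, 23), (29, 24), (29, 31), (31, 2), (31, 5), (31, 10), (31, 13), (31, 18), (31, 21), (31, 26), (31, 29)]
Holes: [(0, 2), (0, 5), (0, 10), (0, 13), (0, 18), (0, 21), (0, 26), (0, 29), (2, 0), (2, 7), (2, 8), (2, 15), (2, 16), (2, 23), (2, 24), (2, 31), (7, 3), (7, 4), (7, 11), (7, 12), (7, 19), (7, 20), (7, 27), (7, 28), (14, 0), (14, 7), (14, 8), (14, 15), (14, 16), (14, 23), (14, 24), (14, 31), (17, 0), (17, 7), (17, 8), (17, 15), (17, 16), (17, 23), (17, 24), (17, 31), (24, 3), (24, 4), (24, 11), (24, 12), (24, 19), (24, 20), (24, 27), (24, 28), (29, 0), (29, 7), (29, 8), (29, 15), (29, 16), (29, 23), (29, 24), (29, 31), (31, 2), (31, 5), (31, 10), (31, 13), (31, 18), (31, 21), (31, 26), (31, 29)]

Answer: no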